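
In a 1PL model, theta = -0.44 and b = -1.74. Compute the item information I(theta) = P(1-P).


P = 1/(1+exp(-(-0.44--1.74))) = 0.7858
I = P*(1-P) = 0.7858 * 0.2142
I = 0.1683

0.1683


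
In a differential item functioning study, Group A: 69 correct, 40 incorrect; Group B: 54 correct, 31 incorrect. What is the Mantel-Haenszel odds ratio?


Odds_A = 69/40 = 1.725
Odds_B = 54/31 = 1.7419
OR = Odds_A / Odds_B = 1.725 / 1.7419
Exactly, OR = (69 * 31) / (40 * 54) = 2139 / 2160
OR = 0.9903

0.9903


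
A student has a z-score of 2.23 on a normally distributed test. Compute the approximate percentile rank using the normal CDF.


CDF(z) = 0.5 * (1 + erf(z/sqrt(2)))
erf(1.5768) = 0.9743
CDF = 0.9871
Percentile rank = 0.9871 * 100 = 98.71

98.71


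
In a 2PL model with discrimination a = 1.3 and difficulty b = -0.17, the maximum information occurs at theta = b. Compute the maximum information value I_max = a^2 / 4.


For 2PL, max info at theta = b = -0.17
I_max = a^2 / 4 = 1.3^2 / 4
= 1.69 / 4
I_max = 0.4225

0.4225


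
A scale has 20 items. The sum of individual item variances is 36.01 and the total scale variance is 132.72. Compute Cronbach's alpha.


alpha = (k/(k-1)) * (1 - sum(si^2)/s_total^2)
= (20/19) * (1 - 36.01/132.72)
alpha = 0.767

0.767


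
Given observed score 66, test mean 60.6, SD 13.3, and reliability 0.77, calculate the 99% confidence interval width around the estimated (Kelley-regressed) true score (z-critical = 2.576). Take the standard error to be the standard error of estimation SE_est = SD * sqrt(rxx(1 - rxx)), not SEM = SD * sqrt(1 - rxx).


True score estimate = 0.77*66 + 0.23*60.6 = 64.758
SE_est = SD * sqrt(rxx * (1 - rxx)) = 13.3 * sqrt(0.77 * 0.23) = 13.3 * sqrt(0.1771) = 5.597072
CI = T_est +/- z * SE_est, so width = 2 * z * SE_est = 2 * 2.576 * 5.597072
Width = 28.8361

28.8361


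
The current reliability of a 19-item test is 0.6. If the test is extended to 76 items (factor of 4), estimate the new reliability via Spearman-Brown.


r_new = (n * rxx) / (1 + (n-1) * rxx)
r_new = (4 * 0.6) / (1 + 3 * 0.6)
r_new = 2.4 / 2.8
r_new = 0.8571

0.8571


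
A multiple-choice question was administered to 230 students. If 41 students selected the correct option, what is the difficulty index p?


Item difficulty p = number correct / total examinees
p = 41 / 230
p = 0.1783

0.1783


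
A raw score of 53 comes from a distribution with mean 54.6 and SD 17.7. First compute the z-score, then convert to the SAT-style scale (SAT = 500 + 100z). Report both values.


z = (X - mean) / SD = (53 - 54.6) / 17.7
z = -1.6 / 17.7
z = -0.0904
SAT-scale = SAT = 500 + 100z
Carry z at full precision (z = -1.6 / 17.7) into the conversion:
SAT-scale = 500 + 100 * (-1.6 / 17.7) = 500 + -160 / 17.7
SAT-scale = 500 + -9.0395
SAT-scale = 490.9605

490.9605


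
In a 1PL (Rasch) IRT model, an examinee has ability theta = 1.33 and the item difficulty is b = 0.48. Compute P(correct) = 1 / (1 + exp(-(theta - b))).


theta - b = 1.33 - 0.48 = 0.85
exp(-(theta - b)) = exp(-0.85) = 0.4274
P = 1 / (1 + 0.4274)
P = 0.7006

0.7006


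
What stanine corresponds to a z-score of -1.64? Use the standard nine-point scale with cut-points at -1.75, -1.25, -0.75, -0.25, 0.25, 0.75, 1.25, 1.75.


Stanine boundaries: [-1.75, -1.25, -0.75, -0.25, 0.25, 0.75, 1.25, 1.75]
z = -1.64
Check each boundary:
  z >= -1.75 -> could be stanine 2
  z < -1.25
  z < -0.75
  z < -0.25
  z < 0.25
  z < 0.75
  z < 1.25
  z < 1.75
Highest qualifying boundary gives stanine = 2

2


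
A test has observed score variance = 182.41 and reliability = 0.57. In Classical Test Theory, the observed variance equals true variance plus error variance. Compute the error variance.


var_true = rxx * var_obs = 0.57 * 182.41 = 103.9737
var_error = var_obs - var_true
var_error = 182.41 - 103.9737
var_error = 78.4363

78.4363


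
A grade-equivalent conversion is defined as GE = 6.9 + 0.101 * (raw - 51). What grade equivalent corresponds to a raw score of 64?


raw - median = 64 - 51 = 13
slope * diff = 0.101 * 13 = 1.313
GE = 6.9 + 1.313
GE = 8.213

8.213


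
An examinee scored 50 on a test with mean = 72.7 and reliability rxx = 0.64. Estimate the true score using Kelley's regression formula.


T_est = rxx * X + (1 - rxx) * mean
T_est = 0.64 * 50 + 0.36 * 72.7
T_est = 32.0 + 26.172
T_est = 58.172

58.172


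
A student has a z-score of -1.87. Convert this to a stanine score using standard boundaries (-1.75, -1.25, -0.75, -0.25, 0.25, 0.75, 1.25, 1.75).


Stanine boundaries: [-1.75, -1.25, -0.75, -0.25, 0.25, 0.75, 1.25, 1.75]
z = -1.87
Check each boundary:
  z < -1.75
  z < -1.25
  z < -0.75
  z < -0.25
  z < 0.25
  z < 0.75
  z < 1.25
  z < 1.75
Highest qualifying boundary gives stanine = 1

1


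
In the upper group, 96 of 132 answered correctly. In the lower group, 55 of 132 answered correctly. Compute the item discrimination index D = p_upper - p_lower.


p_upper = 96/132 = 0.7273
p_lower = 55/132 = 0.4167
D = 0.7273 - 0.4167 = 0.3106

0.3106


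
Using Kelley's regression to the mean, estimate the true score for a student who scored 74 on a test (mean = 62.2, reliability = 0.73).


T_est = rxx * X + (1 - rxx) * mean
T_est = 0.73 * 74 + 0.27 * 62.2
T_est = 54.02 + 16.794
T_est = 70.814

70.814


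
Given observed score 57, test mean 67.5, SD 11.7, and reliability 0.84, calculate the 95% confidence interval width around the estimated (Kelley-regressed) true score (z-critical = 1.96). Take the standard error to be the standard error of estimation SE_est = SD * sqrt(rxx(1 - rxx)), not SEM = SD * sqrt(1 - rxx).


True score estimate = 0.84*57 + 0.16*67.5 = 58.68
SE_est = SD * sqrt(rxx * (1 - rxx)) = 11.7 * sqrt(0.84 * 0.16) = 11.7 * sqrt(0.1344) = 4.289291
CI = T_est +/- z * SE_est, so width = 2 * z * SE_est = 2 * 1.96 * 4.289291
Width = 16.814

16.814


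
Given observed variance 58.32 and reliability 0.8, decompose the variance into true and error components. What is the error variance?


var_true = rxx * var_obs = 0.8 * 58.32 = 46.656
var_error = var_obs - var_true
var_error = 58.32 - 46.656
var_error = 11.664

11.664


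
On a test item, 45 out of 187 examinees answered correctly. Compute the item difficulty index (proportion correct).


Item difficulty p = number correct / total examinees
p = 45 / 187
p = 0.2406

0.2406


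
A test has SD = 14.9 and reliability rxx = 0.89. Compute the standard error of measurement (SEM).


SEM = SD * sqrt(1 - rxx)
SEM = 14.9 * sqrt(1 - 0.89)
SEM = 14.9 * sqrt(0.11) = 14.9 * 0.331662
SEM = 4.9418

4.9418


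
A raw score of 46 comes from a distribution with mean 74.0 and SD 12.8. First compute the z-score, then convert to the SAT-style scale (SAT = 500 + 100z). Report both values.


z = (X - mean) / SD = (46 - 74.0) / 12.8
z = -28.0 / 12.8
z = -2.1875
SAT-scale = SAT = 500 + 100z
Carry z at full precision (z = -28.0 / 12.8) into the conversion:
SAT-scale = 500 + 100 * (-28.0 / 12.8) = 500 + -2800 / 12.8
SAT-scale = 500 + -218.75
SAT-scale = 281.25

281.25


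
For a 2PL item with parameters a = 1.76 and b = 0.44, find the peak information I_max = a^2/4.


For 2PL, max info at theta = b = 0.44
I_max = a^2 / 4 = 1.76^2 / 4
= 3.0976 / 4
I_max = 0.7744

0.7744


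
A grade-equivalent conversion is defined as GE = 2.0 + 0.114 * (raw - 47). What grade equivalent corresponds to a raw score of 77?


raw - median = 77 - 47 = 30
slope * diff = 0.114 * 30 = 3.42
GE = 2.0 + 3.42
GE = 5.42

5.42


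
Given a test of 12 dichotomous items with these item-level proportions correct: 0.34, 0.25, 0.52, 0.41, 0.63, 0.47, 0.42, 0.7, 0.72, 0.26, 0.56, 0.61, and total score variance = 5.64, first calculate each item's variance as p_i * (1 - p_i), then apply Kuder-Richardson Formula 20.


For each item, compute p_i * q_i:
  Item 1: 0.34 * 0.66 = 0.2244
  Item 2: 0.25 * 0.75 = 0.1875
  Item 3: 0.52 * 0.48 = 0.2496
  Item 4: 0.41 * 0.59 = 0.2419
  Item 5: 0.63 * 0.37 = 0.2331
  Item 6: 0.47 * 0.53 = 0.2491
  Item 7: 0.42 * 0.58 = 0.2436
  Item 8: 0.7 * 0.3 = 0.21
  Item 9: 0.72 * 0.28 = 0.2016
  Item 10: 0.26 * 0.74 = 0.1924
  Item 11: 0.56 * 0.44 = 0.2464
  Item 12: 0.61 * 0.39 = 0.2379
Sum(p_i * q_i) = 0.2244 + 0.1875 + 0.2496 + 0.2419 + 0.2331 + 0.2491 + 0.2436 + 0.21 + 0.2016 + 0.1924 + 0.2464 + 0.2379 = 2.7175
KR-20 = (k/(k-1)) * (1 - Sum(p_i*q_i) / Var_total)
= (12/11) * (1 - 2.7175/5.64)
= 1.0909 * 0.5182
KR-20 = 0.5653

0.5653


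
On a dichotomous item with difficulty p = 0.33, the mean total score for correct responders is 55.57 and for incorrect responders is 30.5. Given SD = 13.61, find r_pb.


q = 1 - p = 0.67
rpb = ((M1 - M0) / SD) * sqrt(p * q)
rpb = ((55.57 - 30.5) / 13.61) * sqrt(0.33 * 0.67)
rpb = 0.8661

0.8661


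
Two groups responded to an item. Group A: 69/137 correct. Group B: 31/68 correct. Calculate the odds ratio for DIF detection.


Odds_A = 69/68 = 1.0147
Odds_B = 31/37 = 0.8378
OR = Odds_A / Odds_B = 1.0147 / 0.8378
Exactly, OR = (69 * 37) / (68 * 31) = 2553 / 2108
OR = 1.2111

1.2111


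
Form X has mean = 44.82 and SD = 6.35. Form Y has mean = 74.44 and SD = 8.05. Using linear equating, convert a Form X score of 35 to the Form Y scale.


slope = SD_Y / SD_X = 8.05 / 6.35 ~ 1.2677
intercept = mean_Y - slope * mean_X = 74.44 - (8.05 / 6.35) * 44.82 ~ 17.6209
Y = slope * X + intercept. To avoid rounding drift from the rounded slope/intercept, evaluate the equivalent form Y = mean_Y + SD_Y * (X - mean_X) / SD_X at full precision:
Y = 74.44 + 8.05 * (35 - 44.82) / 6.35
Y = 74.44 - 8.05 * 9.82 / 6.35
Y = 74.44 - 79.051 / 6.35
Y = 74.44 - 12.449
Y = 61.991

61.991


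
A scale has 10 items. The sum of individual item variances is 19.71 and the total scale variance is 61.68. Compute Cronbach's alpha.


alpha = (k/(k-1)) * (1 - sum(si^2)/s_total^2)
= (10/9) * (1 - 19.71/61.68)
alpha = 0.7561

0.7561


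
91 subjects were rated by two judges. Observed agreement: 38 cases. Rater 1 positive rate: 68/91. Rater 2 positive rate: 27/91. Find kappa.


P_o = 38/91 = 0.417582
P_e = (68*27 + 23*64) / 8281 = 0.399469
kappa = (P_o - P_e) / (1 - P_e)
kappa = (0.417582 - 0.399469) / (1 - 0.399469)
kappa = 0.0302

0.0302


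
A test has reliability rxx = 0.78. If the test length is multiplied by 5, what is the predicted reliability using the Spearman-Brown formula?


r_new = (n * rxx) / (1 + (n-1) * rxx)
r_new = (5 * 0.78) / (1 + 4 * 0.78)
r_new = 3.9 / 4.12
r_new = 0.9466

0.9466


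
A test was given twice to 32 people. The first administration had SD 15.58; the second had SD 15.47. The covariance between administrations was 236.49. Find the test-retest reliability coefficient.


r = cov(X,Y) / (SD_X * SD_Y)
r = 236.49 / (15.58 * 15.47)
r = 236.49 / 241.0226
r = 0.9812

0.9812


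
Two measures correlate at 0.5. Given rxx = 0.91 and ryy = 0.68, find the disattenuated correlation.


r_corrected = rxy / sqrt(rxx * ryy)
= 0.5 / sqrt(0.91 * 0.68)
= 0.5 / sqrt(0.6188)
= 0.5 / 0.786638
r_corrected = 0.6356

0.6356


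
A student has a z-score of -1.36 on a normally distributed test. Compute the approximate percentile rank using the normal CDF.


CDF(z) = 0.5 * (1 + erf(z/sqrt(2)))
erf(-0.9617) = -0.8262
CDF = 0.0869
Percentile rank = 0.0869 * 100 = 8.69

8.69


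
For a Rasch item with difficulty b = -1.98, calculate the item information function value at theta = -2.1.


P = 1/(1+exp(-(-2.1--1.98))) = 0.47
I = P*(1-P) = 0.47 * 0.53
I = 0.2491

0.2491


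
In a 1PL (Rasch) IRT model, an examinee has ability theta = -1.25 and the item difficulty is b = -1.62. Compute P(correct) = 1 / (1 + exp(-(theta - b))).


theta - b = -1.25 - -1.62 = 0.37
exp(-(theta - b)) = exp(-0.37) = 0.6907
P = 1 / (1 + 0.6907)
P = 0.5915

0.5915


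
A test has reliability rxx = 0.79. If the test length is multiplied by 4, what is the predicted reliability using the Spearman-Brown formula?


r_new = (n * rxx) / (1 + (n-1) * rxx)
r_new = (4 * 0.79) / (1 + 3 * 0.79)
r_new = 3.16 / 3.37
r_new = 0.9377

0.9377


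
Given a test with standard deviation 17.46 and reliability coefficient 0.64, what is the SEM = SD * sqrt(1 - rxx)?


SEM = SD * sqrt(1 - rxx)
SEM = 17.46 * sqrt(1 - 0.64)
SEM = 17.46 * sqrt(0.36) = 17.46 * 0.6
SEM = 10.476

10.476


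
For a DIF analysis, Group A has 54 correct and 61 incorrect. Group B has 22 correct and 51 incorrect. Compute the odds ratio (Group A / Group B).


Odds_A = 54/61 = 0.8852
Odds_B = 22/51 = 0.4314
OR = Odds_A / Odds_B = 0.8852 / 0.4314
Exactly, OR = (54 * 51) / (61 * 22) = 2754 / 1342
OR = 2.0522

2.0522


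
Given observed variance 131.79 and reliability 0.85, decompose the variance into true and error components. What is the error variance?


var_true = rxx * var_obs = 0.85 * 131.79 = 112.0215
var_error = var_obs - var_true
var_error = 131.79 - 112.0215
var_error = 19.7685

19.7685


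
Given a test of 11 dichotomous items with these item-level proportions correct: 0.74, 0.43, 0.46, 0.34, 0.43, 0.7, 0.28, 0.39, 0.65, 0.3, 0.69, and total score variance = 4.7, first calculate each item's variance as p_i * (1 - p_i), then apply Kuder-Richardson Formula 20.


For each item, compute p_i * q_i:
  Item 1: 0.74 * 0.26 = 0.1924
  Item 2: 0.43 * 0.57 = 0.2451
  Item 3: 0.46 * 0.54 = 0.2484
  Item 4: 0.34 * 0.66 = 0.2244
  Item 5: 0.43 * 0.57 = 0.2451
  Item 6: 0.7 * 0.3 = 0.21
  Item 7: 0.28 * 0.72 = 0.2016
  Item 8: 0.39 * 0.61 = 0.2379
  Item 9: 0.65 * 0.35 = 0.2275
  Item 10: 0.3 * 0.7 = 0.21
  Item 11: 0.69 * 0.31 = 0.2139
Sum(p_i * q_i) = 0.1924 + 0.2451 + 0.2484 + 0.2244 + 0.2451 + 0.21 + 0.2016 + 0.2379 + 0.2275 + 0.21 + 0.2139 = 2.4563
KR-20 = (k/(k-1)) * (1 - Sum(p_i*q_i) / Var_total)
= (11/10) * (1 - 2.4563/4.7)
= 1.1 * 0.4774
KR-20 = 0.5251

0.5251


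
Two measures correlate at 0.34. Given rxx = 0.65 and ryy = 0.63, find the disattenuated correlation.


r_corrected = rxy / sqrt(rxx * ryy)
= 0.34 / sqrt(0.65 * 0.63)
= 0.34 / sqrt(0.4095)
= 0.34 / 0.639922
r_corrected = 0.5313

0.5313


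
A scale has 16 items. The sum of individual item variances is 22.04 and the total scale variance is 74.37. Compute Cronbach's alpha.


alpha = (k/(k-1)) * (1 - sum(si^2)/s_total^2)
= (16/15) * (1 - 22.04/74.37)
alpha = 0.7506

0.7506


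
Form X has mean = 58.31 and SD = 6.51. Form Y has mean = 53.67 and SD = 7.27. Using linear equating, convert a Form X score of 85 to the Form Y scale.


slope = SD_Y / SD_X = 7.27 / 6.51 ~ 1.1167
intercept = mean_Y - slope * mean_X = 53.67 - (7.27 / 6.51) * 58.31 ~ -11.4473
Y = slope * X + intercept. To avoid rounding drift from the rounded slope/intercept, evaluate the equivalent form Y = mean_Y + SD_Y * (X - mean_X) / SD_X at full precision:
Y = 53.67 + 7.27 * (85 - 58.31) / 6.51
Y = 53.67 + 7.27 * 26.69 / 6.51
Y = 53.67 + 194.0363 / 6.51
Y = 53.67 + 29.8059
Y = 83.4759

83.4759


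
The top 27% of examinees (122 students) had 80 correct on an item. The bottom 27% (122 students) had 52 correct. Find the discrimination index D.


p_upper = 80/122 = 0.6557
p_lower = 52/122 = 0.4262
D = 0.6557 - 0.4262 = 0.2295

0.2295


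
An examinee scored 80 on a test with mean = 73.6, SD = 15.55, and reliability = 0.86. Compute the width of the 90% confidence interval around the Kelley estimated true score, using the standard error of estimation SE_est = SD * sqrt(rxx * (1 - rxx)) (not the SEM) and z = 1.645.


True score estimate = 0.86*80 + 0.14*73.6 = 79.104
SE_est = SD * sqrt(rxx * (1 - rxx)) = 15.55 * sqrt(0.86 * 0.14) = 15.55 * sqrt(0.1204) = 5.395648
CI = T_est +/- z * SE_est, so width = 2 * z * SE_est = 2 * 1.645 * 5.395648
Width = 17.7517

17.7517


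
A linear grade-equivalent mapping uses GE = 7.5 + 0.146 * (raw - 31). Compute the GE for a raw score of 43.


raw - median = 43 - 31 = 12
slope * diff = 0.146 * 12 = 1.752
GE = 7.5 + 1.752
GE = 9.252

9.252


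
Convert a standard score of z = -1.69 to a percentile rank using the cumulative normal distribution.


CDF(z) = 0.5 * (1 + erf(z/sqrt(2)))
erf(-1.195) = -0.909
CDF = 0.0455
Percentile rank = 0.0455 * 100 = 4.55

4.55


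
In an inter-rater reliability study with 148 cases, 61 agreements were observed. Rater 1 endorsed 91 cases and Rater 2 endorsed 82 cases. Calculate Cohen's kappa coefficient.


P_o = 61/148 = 0.412162
P_e = (91*82 + 57*66) / 21904 = 0.512418
kappa = (P_o - P_e) / (1 - P_e)
kappa = (0.412162 - 0.512418) / (1 - 0.512418)
kappa = -0.2056

-0.2056


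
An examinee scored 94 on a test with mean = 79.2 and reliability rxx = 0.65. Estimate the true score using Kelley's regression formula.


T_est = rxx * X + (1 - rxx) * mean
T_est = 0.65 * 94 + 0.35 * 79.2
T_est = 61.1 + 27.72
T_est = 88.82

88.82


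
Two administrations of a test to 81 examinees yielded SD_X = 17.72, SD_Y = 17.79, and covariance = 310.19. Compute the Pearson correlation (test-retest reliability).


r = cov(X,Y) / (SD_X * SD_Y)
r = 310.19 / (17.72 * 17.79)
r = 310.19 / 315.2388
r = 0.984

0.984


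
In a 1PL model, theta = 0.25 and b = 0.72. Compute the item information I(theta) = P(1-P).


P = 1/(1+exp(-(0.25-0.72))) = 0.3846
I = P*(1-P) = 0.3846 * 0.6154
I = 0.2367

0.2367


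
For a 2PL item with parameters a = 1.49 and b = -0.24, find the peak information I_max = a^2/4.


For 2PL, max info at theta = b = -0.24
I_max = a^2 / 4 = 1.49^2 / 4
= 2.2201 / 4
I_max = 0.555

0.555


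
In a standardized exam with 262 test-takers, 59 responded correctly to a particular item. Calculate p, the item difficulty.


Item difficulty p = number correct / total examinees
p = 59 / 262
p = 0.2252

0.2252


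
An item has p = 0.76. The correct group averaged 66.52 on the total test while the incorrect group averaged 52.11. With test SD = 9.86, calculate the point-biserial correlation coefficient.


q = 1 - p = 0.24
rpb = ((M1 - M0) / SD) * sqrt(p * q)
rpb = ((66.52 - 52.11) / 9.86) * sqrt(0.76 * 0.24)
rpb = 0.6242

0.6242


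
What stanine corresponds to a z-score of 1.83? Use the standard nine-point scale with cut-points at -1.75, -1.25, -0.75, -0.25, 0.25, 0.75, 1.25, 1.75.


Stanine boundaries: [-1.75, -1.25, -0.75, -0.25, 0.25, 0.75, 1.25, 1.75]
z = 1.83
Check each boundary:
  z >= -1.75 -> could be stanine 2
  z >= -1.25 -> could be stanine 3
  z >= -0.75 -> could be stanine 4
  z >= -0.25 -> could be stanine 5
  z >= 0.25 -> could be stanine 6
  z >= 0.75 -> could be stanine 7
  z >= 1.25 -> could be stanine 8
  z >= 1.75 -> could be stanine 9
Highest qualifying boundary gives stanine = 9

9


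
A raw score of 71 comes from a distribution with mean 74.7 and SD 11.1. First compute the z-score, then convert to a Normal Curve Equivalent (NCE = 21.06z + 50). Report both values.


z = (X - mean) / SD = (71 - 74.7) / 11.1
z = -3.7 / 11.1
z = -0.3333
NCE = NCE = 21.06z + 50
Carry z at full precision (z = -3.7 / 11.1) into the conversion:
NCE = 21.06 * (-3.7 / 11.1) + 50 = -77.922 / 11.1 + 50
NCE = -7.02 + 50
NCE = 42.98

42.98


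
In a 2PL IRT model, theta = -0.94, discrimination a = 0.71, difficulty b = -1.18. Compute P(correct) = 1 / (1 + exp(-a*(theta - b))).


a*(theta - b) = 0.71 * (-0.94 - -1.18) = 0.1704
exp(-0.1704) = 0.8433
P = 1 / (1 + 0.8433)
P = 0.5425

0.5425


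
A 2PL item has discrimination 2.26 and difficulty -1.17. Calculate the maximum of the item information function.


For 2PL, max info at theta = b = -1.17
I_max = a^2 / 4 = 2.26^2 / 4
= 5.1076 / 4
I_max = 1.2769

1.2769


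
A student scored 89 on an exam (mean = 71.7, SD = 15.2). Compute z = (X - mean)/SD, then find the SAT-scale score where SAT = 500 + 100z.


z = (X - mean) / SD = (89 - 71.7) / 15.2
z = 17.3 / 15.2
z = 1.1382
SAT-scale = SAT = 500 + 100z
Carry z at full precision (z = 17.3 / 15.2) into the conversion:
SAT-scale = 500 + 100 * (17.3 / 15.2) = 500 + 1730 / 15.2
SAT-scale = 500 + 113.8158
SAT-scale = 613.8158

613.8158


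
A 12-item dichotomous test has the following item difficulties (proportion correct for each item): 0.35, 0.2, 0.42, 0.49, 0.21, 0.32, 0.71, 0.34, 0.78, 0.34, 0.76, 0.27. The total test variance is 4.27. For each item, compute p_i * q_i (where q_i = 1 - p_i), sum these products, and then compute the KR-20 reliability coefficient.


For each item, compute p_i * q_i:
  Item 1: 0.35 * 0.65 = 0.2275
  Item 2: 0.2 * 0.8 = 0.16
  Item 3: 0.42 * 0.58 = 0.2436
  Item 4: 0.49 * 0.51 = 0.2499
  Item 5: 0.21 * 0.79 = 0.1659
  Item 6: 0.32 * 0.68 = 0.2176
  Item 7: 0.71 * 0.29 = 0.2059
  Item 8: 0.34 * 0.66 = 0.2244
  Item 9: 0.78 * 0.22 = 0.1716
  Item 10: 0.34 * 0.66 = 0.2244
  Item 11: 0.76 * 0.24 = 0.1824
  Item 12: 0.27 * 0.73 = 0.1971
Sum(p_i * q_i) = 0.2275 + 0.16 + 0.2436 + 0.2499 + 0.1659 + 0.2176 + 0.2059 + 0.2244 + 0.1716 + 0.2244 + 0.1824 + 0.1971 = 2.4703
KR-20 = (k/(k-1)) * (1 - Sum(p_i*q_i) / Var_total)
= (12/11) * (1 - 2.4703/4.27)
= 1.0909 * 0.4215
KR-20 = 0.4598

0.4598


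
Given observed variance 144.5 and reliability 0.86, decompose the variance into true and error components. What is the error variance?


var_true = rxx * var_obs = 0.86 * 144.5 = 124.27
var_error = var_obs - var_true
var_error = 144.5 - 124.27
var_error = 20.23

20.23


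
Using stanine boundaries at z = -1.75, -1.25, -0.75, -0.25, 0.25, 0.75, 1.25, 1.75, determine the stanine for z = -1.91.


Stanine boundaries: [-1.75, -1.25, -0.75, -0.25, 0.25, 0.75, 1.25, 1.75]
z = -1.91
Check each boundary:
  z < -1.75
  z < -1.25
  z < -0.75
  z < -0.25
  z < 0.25
  z < 0.75
  z < 1.25
  z < 1.75
Highest qualifying boundary gives stanine = 1

1


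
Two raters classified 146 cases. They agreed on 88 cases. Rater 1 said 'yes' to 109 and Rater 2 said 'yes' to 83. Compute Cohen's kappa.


P_o = 88/146 = 0.60274
P_e = (109*83 + 37*63) / 21316 = 0.533777
kappa = (P_o - P_e) / (1 - P_e)
kappa = (0.60274 - 0.533777) / (1 - 0.533777)
kappa = 0.1479

0.1479


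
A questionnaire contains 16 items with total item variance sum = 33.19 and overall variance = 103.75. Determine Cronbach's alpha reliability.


alpha = (k/(k-1)) * (1 - sum(si^2)/s_total^2)
= (16/15) * (1 - 33.19/103.75)
alpha = 0.7254

0.7254


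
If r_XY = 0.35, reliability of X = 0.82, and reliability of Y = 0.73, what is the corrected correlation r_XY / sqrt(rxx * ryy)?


r_corrected = rxy / sqrt(rxx * ryy)
= 0.35 / sqrt(0.82 * 0.73)
= 0.35 / sqrt(0.5986)
= 0.35 / 0.773692
r_corrected = 0.4524

0.4524


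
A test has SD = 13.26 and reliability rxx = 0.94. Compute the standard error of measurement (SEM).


SEM = SD * sqrt(1 - rxx)
SEM = 13.26 * sqrt(1 - 0.94)
SEM = 13.26 * sqrt(0.06) = 13.26 * 0.244949
SEM = 3.248

3.248


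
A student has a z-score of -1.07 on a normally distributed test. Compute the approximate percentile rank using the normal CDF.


CDF(z) = 0.5 * (1 + erf(z/sqrt(2)))
erf(-0.7566) = -0.7154
CDF = 0.1423
Percentile rank = 0.1423 * 100 = 14.23

14.23


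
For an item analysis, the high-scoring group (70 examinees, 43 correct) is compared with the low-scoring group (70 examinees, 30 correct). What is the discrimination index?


p_upper = 43/70 = 0.6143
p_lower = 30/70 = 0.4286
D = 0.6143 - 0.4286 = 0.1857

0.1857


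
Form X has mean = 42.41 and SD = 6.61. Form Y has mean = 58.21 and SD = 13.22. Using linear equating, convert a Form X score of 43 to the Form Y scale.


slope = SD_Y / SD_X = 13.22 / 6.61 ~ 2.0
intercept = mean_Y - slope * mean_X = 58.21 - (13.22 / 6.61) * 42.41 ~ -26.61
Y = slope * X + intercept. To avoid rounding drift from the rounded slope/intercept, evaluate the equivalent form Y = mean_Y + SD_Y * (X - mean_X) / SD_X at full precision:
Y = 58.21 + 13.22 * (43 - 42.41) / 6.61
Y = 58.21 + 13.22 * 0.59 / 6.61
Y = 58.21 + 7.7998 / 6.61
Y = 58.21 + 1.18
Y = 59.39

59.39


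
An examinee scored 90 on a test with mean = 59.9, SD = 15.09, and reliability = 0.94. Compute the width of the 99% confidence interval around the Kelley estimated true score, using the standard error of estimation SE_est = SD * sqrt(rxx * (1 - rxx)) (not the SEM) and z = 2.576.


True score estimate = 0.94*90 + 0.06*59.9 = 88.194
SE_est = SD * sqrt(rxx * (1 - rxx)) = 15.09 * sqrt(0.94 * 0.06) = 15.09 * sqrt(0.0564) = 3.583676
CI = T_est +/- z * SE_est, so width = 2 * z * SE_est = 2 * 2.576 * 3.583676
Width = 18.4631

18.4631


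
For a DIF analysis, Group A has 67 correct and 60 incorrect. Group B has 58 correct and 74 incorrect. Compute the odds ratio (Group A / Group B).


Odds_A = 67/60 = 1.1167
Odds_B = 58/74 = 0.7838
OR = Odds_A / Odds_B = 1.1167 / 0.7838
Exactly, OR = (67 * 74) / (60 * 58) = 4958 / 3480
OR = 1.4247

1.4247


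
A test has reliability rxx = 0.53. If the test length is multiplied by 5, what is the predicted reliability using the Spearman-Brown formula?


r_new = (n * rxx) / (1 + (n-1) * rxx)
r_new = (5 * 0.53) / (1 + 4 * 0.53)
r_new = 2.65 / 3.12
r_new = 0.8494

0.8494


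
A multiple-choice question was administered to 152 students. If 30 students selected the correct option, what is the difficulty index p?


Item difficulty p = number correct / total examinees
p = 30 / 152
p = 0.1974

0.1974


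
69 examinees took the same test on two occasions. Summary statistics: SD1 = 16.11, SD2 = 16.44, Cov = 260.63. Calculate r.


r = cov(X,Y) / (SD_X * SD_Y)
r = 260.63 / (16.11 * 16.44)
r = 260.63 / 264.8484
r = 0.9841

0.9841


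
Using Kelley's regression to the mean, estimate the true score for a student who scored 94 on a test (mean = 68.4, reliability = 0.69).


T_est = rxx * X + (1 - rxx) * mean
T_est = 0.69 * 94 + 0.31 * 68.4
T_est = 64.86 + 21.204
T_est = 86.064

86.064


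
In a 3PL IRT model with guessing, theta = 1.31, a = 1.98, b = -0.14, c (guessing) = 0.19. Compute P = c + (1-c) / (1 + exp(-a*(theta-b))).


logit = 1.98*(1.31 - -0.14) = 2.871
P* = 1/(1 + exp(-2.871)) = 0.9464
P = 0.19 + (1 - 0.19) * 0.9464
P = 0.9566

0.9566


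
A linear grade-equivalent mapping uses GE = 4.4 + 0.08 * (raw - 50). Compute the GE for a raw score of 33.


raw - median = 33 - 50 = -17
slope * diff = 0.08 * -17 = -1.36
GE = 4.4 + -1.36
GE = 3.04

3.04


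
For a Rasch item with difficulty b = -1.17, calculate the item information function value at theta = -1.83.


P = 1/(1+exp(-(-1.83--1.17))) = 0.3407
I = P*(1-P) = 0.3407 * 0.6593
I = 0.2246

0.2246


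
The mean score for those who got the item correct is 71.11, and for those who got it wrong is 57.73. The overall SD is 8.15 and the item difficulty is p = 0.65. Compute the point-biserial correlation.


q = 1 - p = 0.35
rpb = ((M1 - M0) / SD) * sqrt(p * q)
rpb = ((71.11 - 57.73) / 8.15) * sqrt(0.65 * 0.35)
rpb = 0.783

0.783


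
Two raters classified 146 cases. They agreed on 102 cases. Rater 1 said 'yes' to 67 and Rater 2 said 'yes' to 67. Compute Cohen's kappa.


P_o = 102/146 = 0.69863
P_e = (67*67 + 79*79) / 21316 = 0.503378
kappa = (P_o - P_e) / (1 - P_e)
kappa = (0.69863 - 0.503378) / (1 - 0.503378)
kappa = 0.3932

0.3932


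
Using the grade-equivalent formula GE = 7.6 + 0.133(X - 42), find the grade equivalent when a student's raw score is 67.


raw - median = 67 - 42 = 25
slope * diff = 0.133 * 25 = 3.325
GE = 7.6 + 3.325
GE = 10.925

10.925


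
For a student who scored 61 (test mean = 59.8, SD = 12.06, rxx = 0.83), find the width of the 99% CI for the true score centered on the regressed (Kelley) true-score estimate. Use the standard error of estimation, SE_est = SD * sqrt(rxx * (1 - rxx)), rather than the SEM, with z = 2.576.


True score estimate = 0.83*61 + 0.17*59.8 = 60.796
SE_est = SD * sqrt(rxx * (1 - rxx)) = 12.06 * sqrt(0.83 * 0.17) = 12.06 * sqrt(0.1411) = 4.530132
CI = T_est +/- z * SE_est, so width = 2 * z * SE_est = 2 * 2.576 * 4.530132
Width = 23.3392

23.3392


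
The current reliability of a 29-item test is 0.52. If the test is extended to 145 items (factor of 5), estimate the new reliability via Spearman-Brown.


r_new = (n * rxx) / (1 + (n-1) * rxx)
r_new = (5 * 0.52) / (1 + 4 * 0.52)
r_new = 2.6 / 3.08
r_new = 0.8442

0.8442


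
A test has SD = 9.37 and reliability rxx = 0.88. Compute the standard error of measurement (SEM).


SEM = SD * sqrt(1 - rxx)
SEM = 9.37 * sqrt(1 - 0.88)
SEM = 9.37 * sqrt(0.12) = 9.37 * 0.34641
SEM = 3.2459

3.2459


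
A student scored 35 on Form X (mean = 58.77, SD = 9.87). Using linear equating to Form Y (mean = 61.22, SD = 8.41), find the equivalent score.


slope = SD_Y / SD_X = 8.41 / 9.87 ~ 0.8521
intercept = mean_Y - slope * mean_X = 61.22 - (8.41 / 9.87) * 58.77 ~ 11.1434
Y = slope * X + intercept. To avoid rounding drift from the rounded slope/intercept, evaluate the equivalent form Y = mean_Y + SD_Y * (X - mean_X) / SD_X at full precision:
Y = 61.22 + 8.41 * (35 - 58.77) / 9.87
Y = 61.22 - 8.41 * 23.77 / 9.87
Y = 61.22 - 199.9057 / 9.87
Y = 61.22 - 20.2539
Y = 40.9661

40.9661


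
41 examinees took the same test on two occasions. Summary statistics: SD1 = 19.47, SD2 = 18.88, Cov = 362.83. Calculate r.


r = cov(X,Y) / (SD_X * SD_Y)
r = 362.83 / (19.47 * 18.88)
r = 362.83 / 367.5936
r = 0.987

0.987


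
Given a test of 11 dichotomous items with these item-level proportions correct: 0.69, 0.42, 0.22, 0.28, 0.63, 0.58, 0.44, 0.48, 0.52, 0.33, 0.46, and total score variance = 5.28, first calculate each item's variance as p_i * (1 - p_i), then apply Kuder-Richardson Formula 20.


For each item, compute p_i * q_i:
  Item 1: 0.69 * 0.31 = 0.2139
  Item 2: 0.42 * 0.58 = 0.2436
  Item 3: 0.22 * 0.78 = 0.1716
  Item 4: 0.28 * 0.72 = 0.2016
  Item 5: 0.63 * 0.37 = 0.2331
  Item 6: 0.58 * 0.42 = 0.2436
  Item 7: 0.44 * 0.56 = 0.2464
  Item 8: 0.48 * 0.52 = 0.2496
  Item 9: 0.52 * 0.48 = 0.2496
  Item 10: 0.33 * 0.67 = 0.2211
  Item 11: 0.46 * 0.54 = 0.2484
Sum(p_i * q_i) = 0.2139 + 0.2436 + 0.1716 + 0.2016 + 0.2331 + 0.2436 + 0.2464 + 0.2496 + 0.2496 + 0.2211 + 0.2484 = 2.5225
KR-20 = (k/(k-1)) * (1 - Sum(p_i*q_i) / Var_total)
= (11/10) * (1 - 2.5225/5.28)
= 1.1 * 0.5223
KR-20 = 0.5745

0.5745


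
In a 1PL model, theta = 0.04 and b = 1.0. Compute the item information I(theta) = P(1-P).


P = 1/(1+exp(-(0.04-1.0))) = 0.2769
I = P*(1-P) = 0.2769 * 0.7231
I = 0.2002

0.2002


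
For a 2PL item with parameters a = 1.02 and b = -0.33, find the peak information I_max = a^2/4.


For 2PL, max info at theta = b = -0.33
I_max = a^2 / 4 = 1.02^2 / 4
= 1.0404 / 4
I_max = 0.2601

0.2601


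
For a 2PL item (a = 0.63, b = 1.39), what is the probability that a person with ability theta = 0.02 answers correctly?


a*(theta - b) = 0.63 * (0.02 - 1.39) = -0.8631
exp(--0.8631) = 2.3705
P = 1 / (1 + 2.3705)
P = 0.2967

0.2967


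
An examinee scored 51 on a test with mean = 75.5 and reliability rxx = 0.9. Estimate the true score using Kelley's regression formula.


T_est = rxx * X + (1 - rxx) * mean
T_est = 0.9 * 51 + 0.1 * 75.5
T_est = 45.9 + 7.55
T_est = 53.45

53.45


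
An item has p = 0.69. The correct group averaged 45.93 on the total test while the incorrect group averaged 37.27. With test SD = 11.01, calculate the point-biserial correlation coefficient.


q = 1 - p = 0.31
rpb = ((M1 - M0) / SD) * sqrt(p * q)
rpb = ((45.93 - 37.27) / 11.01) * sqrt(0.69 * 0.31)
rpb = 0.3638

0.3638


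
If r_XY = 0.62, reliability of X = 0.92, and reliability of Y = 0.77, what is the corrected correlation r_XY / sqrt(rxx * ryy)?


r_corrected = rxy / sqrt(rxx * ryy)
= 0.62 / sqrt(0.92 * 0.77)
= 0.62 / sqrt(0.7084)
= 0.62 / 0.841665
r_corrected = 0.7366

0.7366


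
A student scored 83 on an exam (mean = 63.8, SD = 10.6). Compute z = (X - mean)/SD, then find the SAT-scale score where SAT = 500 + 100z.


z = (X - mean) / SD = (83 - 63.8) / 10.6
z = 19.2 / 10.6
z = 1.8113
SAT-scale = SAT = 500 + 100z
Carry z at full precision (z = 19.2 / 10.6) into the conversion:
SAT-scale = 500 + 100 * (19.2 / 10.6) = 500 + 1920 / 10.6
SAT-scale = 500 + 181.1321
SAT-scale = 681.1321

681.1321


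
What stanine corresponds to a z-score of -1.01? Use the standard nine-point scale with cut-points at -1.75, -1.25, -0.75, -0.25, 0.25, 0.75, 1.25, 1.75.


Stanine boundaries: [-1.75, -1.25, -0.75, -0.25, 0.25, 0.75, 1.25, 1.75]
z = -1.01
Check each boundary:
  z >= -1.75 -> could be stanine 2
  z >= -1.25 -> could be stanine 3
  z < -0.75
  z < -0.25
  z < 0.25
  z < 0.75
  z < 1.25
  z < 1.75
Highest qualifying boundary gives stanine = 3

3


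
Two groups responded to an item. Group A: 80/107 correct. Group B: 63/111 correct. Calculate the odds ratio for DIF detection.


Odds_A = 80/27 = 2.963
Odds_B = 63/48 = 1.3125
OR = Odds_A / Odds_B = 2.963 / 1.3125
Exactly, OR = (80 * 48) / (27 * 63) = 3840 / 1701
OR = 2.2575

2.2575


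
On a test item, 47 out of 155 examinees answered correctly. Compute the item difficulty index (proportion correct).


Item difficulty p = number correct / total examinees
p = 47 / 155
p = 0.3032

0.3032


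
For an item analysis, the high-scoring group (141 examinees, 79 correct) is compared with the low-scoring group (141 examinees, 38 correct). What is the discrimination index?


p_upper = 79/141 = 0.5603
p_lower = 38/141 = 0.2695
D = 0.5603 - 0.2695 = 0.2908

0.2908


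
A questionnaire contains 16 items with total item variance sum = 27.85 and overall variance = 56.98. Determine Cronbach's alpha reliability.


alpha = (k/(k-1)) * (1 - sum(si^2)/s_total^2)
= (16/15) * (1 - 27.85/56.98)
alpha = 0.5453

0.5453


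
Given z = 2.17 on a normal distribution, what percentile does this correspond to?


CDF(z) = 0.5 * (1 + erf(z/sqrt(2)))
erf(1.5344) = 0.97
CDF = 0.985
Percentile rank = 0.985 * 100 = 98.5

98.5


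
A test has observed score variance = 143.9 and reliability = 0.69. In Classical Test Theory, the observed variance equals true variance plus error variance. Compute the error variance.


var_true = rxx * var_obs = 0.69 * 143.9 = 99.291
var_error = var_obs - var_true
var_error = 143.9 - 99.291
var_error = 44.609

44.609


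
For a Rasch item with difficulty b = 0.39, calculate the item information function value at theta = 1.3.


P = 1/(1+exp(-(1.3-0.39))) = 0.713
I = P*(1-P) = 0.713 * 0.287
I = 0.2046

0.2046


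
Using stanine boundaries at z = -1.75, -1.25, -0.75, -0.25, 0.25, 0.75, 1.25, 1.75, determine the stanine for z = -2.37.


Stanine boundaries: [-1.75, -1.25, -0.75, -0.25, 0.25, 0.75, 1.25, 1.75]
z = -2.37
Check each boundary:
  z < -1.75
  z < -1.25
  z < -0.75
  z < -0.25
  z < 0.25
  z < 0.75
  z < 1.25
  z < 1.75
Highest qualifying boundary gives stanine = 1

1


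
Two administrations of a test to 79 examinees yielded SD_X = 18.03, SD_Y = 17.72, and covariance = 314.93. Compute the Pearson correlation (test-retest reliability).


r = cov(X,Y) / (SD_X * SD_Y)
r = 314.93 / (18.03 * 17.72)
r = 314.93 / 319.4916
r = 0.9857

0.9857


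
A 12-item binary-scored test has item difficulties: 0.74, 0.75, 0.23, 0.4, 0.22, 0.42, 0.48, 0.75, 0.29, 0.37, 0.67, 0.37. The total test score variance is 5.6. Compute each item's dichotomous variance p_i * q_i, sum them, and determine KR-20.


For each item, compute p_i * q_i:
  Item 1: 0.74 * 0.26 = 0.1924
  Item 2: 0.75 * 0.25 = 0.1875
  Item 3: 0.23 * 0.77 = 0.1771
  Item 4: 0.4 * 0.6 = 0.24
  Item 5: 0.22 * 0.78 = 0.1716
  Item 6: 0.42 * 0.58 = 0.2436
  Item 7: 0.48 * 0.52 = 0.2496
  Item 8: 0.75 * 0.25 = 0.1875
  Item 9: 0.29 * 0.71 = 0.2059
  Item 10: 0.37 * 0.63 = 0.2331
  Item 11: 0.67 * 0.33 = 0.2211
  Item 12: 0.37 * 0.63 = 0.2331
Sum(p_i * q_i) = 0.1924 + 0.1875 + 0.1771 + 0.24 + 0.1716 + 0.2436 + 0.2496 + 0.1875 + 0.2059 + 0.2331 + 0.2211 + 0.2331 = 2.5425
KR-20 = (k/(k-1)) * (1 - Sum(p_i*q_i) / Var_total)
= (12/11) * (1 - 2.5425/5.6)
= 1.0909 * 0.546
KR-20 = 0.5956

0.5956


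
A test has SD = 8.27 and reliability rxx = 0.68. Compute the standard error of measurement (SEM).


SEM = SD * sqrt(1 - rxx)
SEM = 8.27 * sqrt(1 - 0.68)
SEM = 8.27 * sqrt(0.32) = 8.27 * 0.565685
SEM = 4.6782

4.6782


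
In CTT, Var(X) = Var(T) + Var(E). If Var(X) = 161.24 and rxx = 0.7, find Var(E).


var_true = rxx * var_obs = 0.7 * 161.24 = 112.868
var_error = var_obs - var_true
var_error = 161.24 - 112.868
var_error = 48.372

48.372


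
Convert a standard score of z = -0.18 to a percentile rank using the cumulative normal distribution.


CDF(z) = 0.5 * (1 + erf(z/sqrt(2)))
erf(-0.1273) = -0.1428
CDF = 0.4286
Percentile rank = 0.4286 * 100 = 42.86

42.86


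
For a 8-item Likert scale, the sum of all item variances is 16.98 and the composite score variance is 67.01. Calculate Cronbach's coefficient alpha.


alpha = (k/(k-1)) * (1 - sum(si^2)/s_total^2)
= (8/7) * (1 - 16.98/67.01)
alpha = 0.8533

0.8533


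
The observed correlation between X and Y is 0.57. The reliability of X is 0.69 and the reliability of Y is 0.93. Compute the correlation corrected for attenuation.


r_corrected = rxy / sqrt(rxx * ryy)
= 0.57 / sqrt(0.69 * 0.93)
= 0.57 / sqrt(0.6417)
= 0.57 / 0.801062
r_corrected = 0.7116

0.7116


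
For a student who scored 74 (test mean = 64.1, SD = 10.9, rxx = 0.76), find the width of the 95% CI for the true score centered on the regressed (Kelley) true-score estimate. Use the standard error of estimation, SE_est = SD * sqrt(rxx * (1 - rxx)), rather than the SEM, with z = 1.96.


True score estimate = 0.76*74 + 0.24*64.1 = 71.624
SE_est = SD * sqrt(rxx * (1 - rxx)) = 10.9 * sqrt(0.76 * 0.24) = 10.9 * sqrt(0.1824) = 4.655206
CI = T_est +/- z * SE_est, so width = 2 * z * SE_est = 2 * 1.96 * 4.655206
Width = 18.2484

18.2484


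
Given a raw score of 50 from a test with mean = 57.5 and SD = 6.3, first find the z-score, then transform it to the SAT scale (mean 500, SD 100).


z = (X - mean) / SD = (50 - 57.5) / 6.3
z = -7.5 / 6.3
z = -1.1905
SAT-scale = SAT = 500 + 100z
Carry z at full precision (z = -7.5 / 6.3) into the conversion:
SAT-scale = 500 + 100 * (-7.5 / 6.3) = 500 + -750 / 6.3
SAT-scale = 500 + -119.0476
SAT-scale = 380.9524

380.9524


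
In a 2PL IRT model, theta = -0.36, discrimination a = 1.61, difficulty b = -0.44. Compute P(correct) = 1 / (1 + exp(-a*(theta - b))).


a*(theta - b) = 1.61 * (-0.36 - -0.44) = 0.1288
exp(-0.1288) = 0.8791
P = 1 / (1 + 0.8791)
P = 0.5322

0.5322


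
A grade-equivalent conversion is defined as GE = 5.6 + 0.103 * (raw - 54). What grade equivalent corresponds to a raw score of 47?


raw - median = 47 - 54 = -7
slope * diff = 0.103 * -7 = -0.721
GE = 5.6 + -0.721
GE = 4.879

4.879


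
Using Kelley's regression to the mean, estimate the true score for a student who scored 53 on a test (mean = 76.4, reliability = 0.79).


T_est = rxx * X + (1 - rxx) * mean
T_est = 0.79 * 53 + 0.21 * 76.4
T_est = 41.87 + 16.044
T_est = 57.914

57.914


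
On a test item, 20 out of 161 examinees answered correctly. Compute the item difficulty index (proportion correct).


Item difficulty p = number correct / total examinees
p = 20 / 161
p = 0.1242

0.1242


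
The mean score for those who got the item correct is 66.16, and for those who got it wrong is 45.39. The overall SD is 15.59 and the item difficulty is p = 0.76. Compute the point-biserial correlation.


q = 1 - p = 0.24
rpb = ((M1 - M0) / SD) * sqrt(p * q)
rpb = ((66.16 - 45.39) / 15.59) * sqrt(0.76 * 0.24)
rpb = 0.569

0.569


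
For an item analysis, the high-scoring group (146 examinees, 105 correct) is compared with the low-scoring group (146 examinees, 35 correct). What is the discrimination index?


p_upper = 105/146 = 0.7192
p_lower = 35/146 = 0.2397
D = 0.7192 - 0.2397 = 0.4795

0.4795


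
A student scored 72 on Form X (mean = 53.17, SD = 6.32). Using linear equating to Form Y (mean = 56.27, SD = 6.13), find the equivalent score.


slope = SD_Y / SD_X = 6.13 / 6.32 ~ 0.9699
intercept = mean_Y - slope * mean_X = 56.27 - (6.13 / 6.32) * 53.17 ~ 4.6985
Y = slope * X + intercept. To avoid rounding drift from the rounded slope/intercept, evaluate the equivalent form Y = mean_Y + SD_Y * (X - mean_X) / SD_X at full precision:
Y = 56.27 + 6.13 * (72 - 53.17) / 6.32
Y = 56.27 + 6.13 * 18.83 / 6.32
Y = 56.27 + 115.4279 / 6.32
Y = 56.27 + 18.2639
Y = 74.5339

74.5339
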